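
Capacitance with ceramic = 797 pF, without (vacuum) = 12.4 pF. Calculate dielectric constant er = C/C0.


er = 797 / 12.4 = 64.27

64.27


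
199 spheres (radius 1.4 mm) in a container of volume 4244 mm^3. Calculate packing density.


V_sphere = 4/3*pi*1.4^3 = 11.494 mm^3
Total V = 199*11.494 = 2287.306 mm^3
PD = 2287.306 / 4244 = 0.539

0.539


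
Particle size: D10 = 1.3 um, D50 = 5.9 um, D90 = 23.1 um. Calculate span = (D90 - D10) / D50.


Span = (23.1 - 1.3) / 5.9 = 21.8 / 5.9 = 3.695

3.695


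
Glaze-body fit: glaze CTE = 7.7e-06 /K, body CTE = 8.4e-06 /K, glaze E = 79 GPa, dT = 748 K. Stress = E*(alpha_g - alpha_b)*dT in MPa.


Stress = 79*1000*(7.7e-06 - 8.4e-06)*748 = -41.4 MPa

-41.4


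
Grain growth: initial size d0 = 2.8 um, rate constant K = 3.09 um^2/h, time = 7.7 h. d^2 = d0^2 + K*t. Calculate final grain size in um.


d^2 = 2.8^2 + 3.09*7.7 = 31.633
d = sqrt(31.633) = 5.62 um

5.62


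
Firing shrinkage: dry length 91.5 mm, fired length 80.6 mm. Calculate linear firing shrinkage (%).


FS = (91.5 - 80.6) / 91.5 * 100 = 11.91%

11.91


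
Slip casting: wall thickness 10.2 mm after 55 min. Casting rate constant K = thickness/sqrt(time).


K = 10.2 / sqrt(55) = 10.2 / 7.4162 = 1.375 mm/min^0.5

1.375


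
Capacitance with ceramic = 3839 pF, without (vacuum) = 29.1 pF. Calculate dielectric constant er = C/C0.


er = 3839 / 29.1 = 131.92

131.92


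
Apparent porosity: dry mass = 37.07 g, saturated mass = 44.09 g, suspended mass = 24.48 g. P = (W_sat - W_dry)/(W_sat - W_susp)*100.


P = (44.09 - 37.07) / (44.09 - 24.48) * 100 = 7.02 / 19.61 * 100 = 35.8%

35.8


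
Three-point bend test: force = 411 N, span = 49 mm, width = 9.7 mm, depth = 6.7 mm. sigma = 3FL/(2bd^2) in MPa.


sigma = 3*411*49/(2*9.7*6.7^2) = 69.4 MPa

69.4


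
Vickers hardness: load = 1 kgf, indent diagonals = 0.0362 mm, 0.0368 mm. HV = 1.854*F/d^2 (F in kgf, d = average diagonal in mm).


d_avg = (0.0362+0.0368)/2 = 0.0365 mm
HV = 1.854*1/0.0365^2 = 1392

1392


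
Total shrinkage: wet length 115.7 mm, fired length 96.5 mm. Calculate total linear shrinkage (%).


TS = (115.7 - 96.5) / 115.7 * 100 = 16.59%

16.59


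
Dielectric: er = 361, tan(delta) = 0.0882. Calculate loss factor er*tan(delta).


Loss = 361 * 0.0882 = 31.84

31.84


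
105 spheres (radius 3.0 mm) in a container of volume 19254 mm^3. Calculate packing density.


V_sphere = 4/3*pi*3.0^3 = 113.0973 mm^3
Total V = 105*113.0973 = 11875.2165 mm^3
PD = 11875.2165 / 19254 = 0.617

0.617


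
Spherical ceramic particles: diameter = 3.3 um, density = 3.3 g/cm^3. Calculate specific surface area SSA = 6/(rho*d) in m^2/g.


SSA = 6 / (3.3 * 3.3) = 0.551 m^2/g

0.551


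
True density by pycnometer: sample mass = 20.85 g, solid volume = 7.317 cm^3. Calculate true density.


TD = 20.85 / 7.317 = 2.85 g/cm^3

2.85


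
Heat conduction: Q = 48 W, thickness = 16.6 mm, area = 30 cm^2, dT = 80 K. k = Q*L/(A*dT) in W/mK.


k = 48*16.6/1000/(30/10000*80) = 3.32 W/mK

3.32


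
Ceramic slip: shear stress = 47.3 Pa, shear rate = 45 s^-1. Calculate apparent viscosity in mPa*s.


eta = tau/gamma * 1000 = 47.3/45 * 1000 = 1051.1 mPa*s

1051.1


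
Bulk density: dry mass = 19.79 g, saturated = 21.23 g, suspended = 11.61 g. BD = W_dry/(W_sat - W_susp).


BD = 19.79 / (21.23 - 11.61) = 19.79 / 9.62 = 2.057 g/cm^3

2.057


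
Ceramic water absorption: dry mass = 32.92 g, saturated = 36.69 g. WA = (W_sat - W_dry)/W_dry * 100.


WA = (36.69 - 32.92) / 32.92 * 100 = 11.45%

11.45


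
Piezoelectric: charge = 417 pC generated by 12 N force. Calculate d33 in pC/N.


d33 = 417 / 12 = 34.8 pC/N

34.8


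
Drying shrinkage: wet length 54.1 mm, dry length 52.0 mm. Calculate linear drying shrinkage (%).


DS = (54.1 - 52.0) / 54.1 * 100 = 3.88%

3.88


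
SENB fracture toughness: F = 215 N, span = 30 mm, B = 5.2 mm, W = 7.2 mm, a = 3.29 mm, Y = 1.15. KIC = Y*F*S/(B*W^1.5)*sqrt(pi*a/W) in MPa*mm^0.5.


KIC = 1.15*215*30/(5.2*7.2^1.5)*sqrt(pi*3.29/7.2) = 88.46

88.46


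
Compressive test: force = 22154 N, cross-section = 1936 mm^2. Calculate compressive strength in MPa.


CS = 22154 / 1936 = 11.4 MPa

11.4


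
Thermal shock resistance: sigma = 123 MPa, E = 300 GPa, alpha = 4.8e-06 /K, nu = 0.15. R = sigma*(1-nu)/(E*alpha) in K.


R = 123*(1-0.15)/(300*1000*4.8e-06) = 73 K

73


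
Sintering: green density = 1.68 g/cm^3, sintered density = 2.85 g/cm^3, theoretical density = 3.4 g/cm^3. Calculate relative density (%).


Relative = 2.85 / 3.4 * 100 = 83.8%

83.8


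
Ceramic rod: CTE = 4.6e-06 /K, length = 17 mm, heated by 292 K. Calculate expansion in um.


dL = 4.6e-06 * 17 * 292 * 1000 = 22.834 um

22.834


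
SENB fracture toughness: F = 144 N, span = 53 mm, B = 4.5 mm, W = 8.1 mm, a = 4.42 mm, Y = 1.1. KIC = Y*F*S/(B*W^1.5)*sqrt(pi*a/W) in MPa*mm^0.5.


KIC = 1.1*144*53/(4.5*8.1^1.5)*sqrt(pi*4.42/8.1) = 105.96

105.96


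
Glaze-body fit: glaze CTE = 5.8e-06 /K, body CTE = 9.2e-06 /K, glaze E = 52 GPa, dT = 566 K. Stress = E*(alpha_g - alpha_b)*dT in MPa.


Stress = 52*1000*(5.8e-06 - 9.2e-06)*566 = -100.1 MPa

-100.1


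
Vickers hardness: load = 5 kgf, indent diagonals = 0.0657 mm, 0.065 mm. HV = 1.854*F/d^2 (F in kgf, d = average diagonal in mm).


d_avg = (0.0657+0.065)/2 = 0.06535 mm
HV = 1.854*5/0.06535^2 = 2171

2171


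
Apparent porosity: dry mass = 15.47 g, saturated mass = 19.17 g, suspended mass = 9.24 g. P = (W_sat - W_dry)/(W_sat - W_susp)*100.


P = (19.17 - 15.47) / (19.17 - 9.24) * 100 = 3.7 / 9.93 * 100 = 37.3%

37.3


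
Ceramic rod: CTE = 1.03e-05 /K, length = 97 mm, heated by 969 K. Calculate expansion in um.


dL = 1.03e-05 * 97 * 969 * 1000 = 968.128 um

968.128


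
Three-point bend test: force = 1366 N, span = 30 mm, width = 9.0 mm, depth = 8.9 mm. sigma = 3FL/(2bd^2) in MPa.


sigma = 3*1366*30/(2*9.0*8.9^2) = 86.2 MPa

86.2


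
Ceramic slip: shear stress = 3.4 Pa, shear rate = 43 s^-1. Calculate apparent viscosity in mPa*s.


eta = tau/gamma * 1000 = 3.4/43 * 1000 = 79.1 mPa*s

79.1


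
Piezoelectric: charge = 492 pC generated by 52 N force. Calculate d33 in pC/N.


d33 = 492 / 52 = 9.5 pC/N

9.5


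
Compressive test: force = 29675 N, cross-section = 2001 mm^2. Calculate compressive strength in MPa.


CS = 29675 / 2001 = 14.8 MPa

14.8


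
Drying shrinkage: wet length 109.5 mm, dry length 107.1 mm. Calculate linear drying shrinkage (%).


DS = (109.5 - 107.1) / 109.5 * 100 = 2.19%

2.19


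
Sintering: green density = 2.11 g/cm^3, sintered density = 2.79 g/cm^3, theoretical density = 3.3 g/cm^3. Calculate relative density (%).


Relative = 2.79 / 3.3 * 100 = 84.5%

84.5


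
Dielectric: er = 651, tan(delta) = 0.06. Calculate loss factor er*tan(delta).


Loss = 651 * 0.06 = 39.06

39.06


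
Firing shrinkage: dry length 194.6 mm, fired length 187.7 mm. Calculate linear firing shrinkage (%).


FS = (194.6 - 187.7) / 194.6 * 100 = 3.55%

3.55


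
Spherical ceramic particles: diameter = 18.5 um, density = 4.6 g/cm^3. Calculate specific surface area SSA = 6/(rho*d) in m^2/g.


SSA = 6 / (4.6 * 18.5) = 0.071 m^2/g

0.071


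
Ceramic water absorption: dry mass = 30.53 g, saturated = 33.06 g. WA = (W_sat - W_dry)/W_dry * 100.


WA = (33.06 - 30.53) / 30.53 * 100 = 8.29%

8.29


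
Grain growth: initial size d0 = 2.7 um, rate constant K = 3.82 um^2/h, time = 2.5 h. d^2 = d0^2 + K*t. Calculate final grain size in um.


d^2 = 2.7^2 + 3.82*2.5 = 16.84
d = sqrt(16.84) = 4.1 um

4.1


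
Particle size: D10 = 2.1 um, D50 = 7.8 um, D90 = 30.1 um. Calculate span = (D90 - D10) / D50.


Span = (30.1 - 2.1) / 7.8 = 28.0 / 7.8 = 3.59

3.59


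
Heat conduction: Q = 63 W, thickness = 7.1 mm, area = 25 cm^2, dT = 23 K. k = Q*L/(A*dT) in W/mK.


k = 63*7.1/1000/(25/10000*23) = 7.78 W/mK

7.78


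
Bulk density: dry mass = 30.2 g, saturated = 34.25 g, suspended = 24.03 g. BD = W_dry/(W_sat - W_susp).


BD = 30.2 / (34.25 - 24.03) = 30.2 / 10.22 = 2.955 g/cm^3

2.955


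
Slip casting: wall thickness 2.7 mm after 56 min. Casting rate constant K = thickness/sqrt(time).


K = 2.7 / sqrt(56) = 2.7 / 7.4833 = 0.361 mm/min^0.5

0.361


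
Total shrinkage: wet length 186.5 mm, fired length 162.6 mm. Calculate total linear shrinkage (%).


TS = (186.5 - 162.6) / 186.5 * 100 = 12.82%

12.82


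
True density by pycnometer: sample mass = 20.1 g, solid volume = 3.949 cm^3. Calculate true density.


TD = 20.1 / 3.949 = 5.09 g/cm^3

5.09


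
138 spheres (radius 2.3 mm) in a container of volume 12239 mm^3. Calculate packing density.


V_sphere = 4/3*pi*2.3^3 = 50.965 mm^3
Total V = 138*50.965 = 7033.17 mm^3
PD = 7033.17 / 12239 = 0.575

0.575


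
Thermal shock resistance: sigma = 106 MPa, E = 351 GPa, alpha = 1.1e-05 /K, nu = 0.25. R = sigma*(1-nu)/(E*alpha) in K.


R = 106*(1-0.25)/(351*1000*1.1e-05) = 21 K

21


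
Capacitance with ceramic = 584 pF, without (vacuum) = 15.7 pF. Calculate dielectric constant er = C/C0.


er = 584 / 15.7 = 37.2

37.2


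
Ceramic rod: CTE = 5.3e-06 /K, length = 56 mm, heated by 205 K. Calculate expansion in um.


dL = 5.3e-06 * 56 * 205 * 1000 = 60.844 um

60.844


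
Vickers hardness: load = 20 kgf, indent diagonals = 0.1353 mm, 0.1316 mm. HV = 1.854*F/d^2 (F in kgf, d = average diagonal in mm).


d_avg = (0.1353+0.1316)/2 = 0.13345 mm
HV = 1.854*20/0.13345^2 = 2082

2082


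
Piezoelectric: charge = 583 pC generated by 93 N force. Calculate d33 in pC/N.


d33 = 583 / 93 = 6.3 pC/N

6.3


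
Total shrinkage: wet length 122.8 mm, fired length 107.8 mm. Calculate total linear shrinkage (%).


TS = (122.8 - 107.8) / 122.8 * 100 = 12.21%

12.21


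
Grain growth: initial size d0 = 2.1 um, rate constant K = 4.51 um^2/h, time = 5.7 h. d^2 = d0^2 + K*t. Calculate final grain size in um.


d^2 = 2.1^2 + 4.51*5.7 = 30.117
d = sqrt(30.117) = 5.49 um

5.49


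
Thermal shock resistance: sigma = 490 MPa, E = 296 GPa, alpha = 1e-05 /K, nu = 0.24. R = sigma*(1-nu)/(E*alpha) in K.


R = 490*(1-0.24)/(296*1000*1e-05) = 126 K

126


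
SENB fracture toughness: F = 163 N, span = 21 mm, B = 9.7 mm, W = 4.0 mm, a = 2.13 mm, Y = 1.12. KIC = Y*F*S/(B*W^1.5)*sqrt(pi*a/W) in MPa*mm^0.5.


KIC = 1.12*163*21/(9.7*4.0^1.5)*sqrt(pi*2.13/4.0) = 63.9

63.9


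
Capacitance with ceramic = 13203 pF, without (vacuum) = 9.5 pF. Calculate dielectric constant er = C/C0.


er = 13203 / 9.5 = 1389.79

1389.79


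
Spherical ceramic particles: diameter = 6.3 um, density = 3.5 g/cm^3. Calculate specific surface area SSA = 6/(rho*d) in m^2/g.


SSA = 6 / (3.5 * 6.3) = 0.272 m^2/g

0.272


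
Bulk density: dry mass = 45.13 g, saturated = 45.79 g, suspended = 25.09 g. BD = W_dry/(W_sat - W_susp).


BD = 45.13 / (45.79 - 25.09) = 45.13 / 20.7 = 2.18 g/cm^3

2.18


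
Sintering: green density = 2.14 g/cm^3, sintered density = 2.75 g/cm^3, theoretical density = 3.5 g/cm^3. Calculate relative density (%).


Relative = 2.75 / 3.5 * 100 = 78.6%

78.6


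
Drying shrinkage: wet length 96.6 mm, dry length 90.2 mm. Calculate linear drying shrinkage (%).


DS = (96.6 - 90.2) / 96.6 * 100 = 6.63%

6.63


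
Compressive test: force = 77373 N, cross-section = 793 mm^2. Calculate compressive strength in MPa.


CS = 77373 / 793 = 97.6 MPa

97.6


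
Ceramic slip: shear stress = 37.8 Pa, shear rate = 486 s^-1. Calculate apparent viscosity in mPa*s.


eta = tau/gamma * 1000 = 37.8/486 * 1000 = 77.8 mPa*s

77.8


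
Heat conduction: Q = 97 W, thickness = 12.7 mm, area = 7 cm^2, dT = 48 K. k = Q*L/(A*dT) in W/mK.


k = 97*12.7/1000/(7/10000*48) = 36.66 W/mK

36.66


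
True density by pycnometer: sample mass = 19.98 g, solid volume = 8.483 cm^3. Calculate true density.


TD = 19.98 / 8.483 = 2.355 g/cm^3

2.355


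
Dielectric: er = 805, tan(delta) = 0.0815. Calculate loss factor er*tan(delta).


Loss = 805 * 0.0815 = 65.608

65.608


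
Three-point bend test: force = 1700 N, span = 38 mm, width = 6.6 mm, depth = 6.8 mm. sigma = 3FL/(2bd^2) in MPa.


sigma = 3*1700*38/(2*6.6*6.8^2) = 317.5 MPa

317.5


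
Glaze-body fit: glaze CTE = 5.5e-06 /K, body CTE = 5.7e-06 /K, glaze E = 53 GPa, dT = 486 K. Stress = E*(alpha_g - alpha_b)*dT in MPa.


Stress = 53*1000*(5.5e-06 - 5.7e-06)*486 = -5.2 MPa

-5.2


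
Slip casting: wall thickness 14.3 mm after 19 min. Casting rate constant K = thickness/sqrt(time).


K = 14.3 / sqrt(19) = 14.3 / 4.3589 = 3.281 mm/min^0.5

3.281


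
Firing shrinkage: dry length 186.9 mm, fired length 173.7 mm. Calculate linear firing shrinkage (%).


FS = (186.9 - 173.7) / 186.9 * 100 = 7.06%

7.06


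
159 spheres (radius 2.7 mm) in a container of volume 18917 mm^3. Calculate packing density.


V_sphere = 4/3*pi*2.7^3 = 82.448 mm^3
Total V = 159*82.448 = 13109.232 mm^3
PD = 13109.232 / 18917 = 0.693

0.693


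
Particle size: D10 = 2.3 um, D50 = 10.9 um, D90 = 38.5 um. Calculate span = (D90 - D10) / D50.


Span = (38.5 - 2.3) / 10.9 = 36.2 / 10.9 = 3.321

3.321


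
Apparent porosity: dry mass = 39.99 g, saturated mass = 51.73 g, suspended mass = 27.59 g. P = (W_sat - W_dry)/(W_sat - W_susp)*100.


P = (51.73 - 39.99) / (51.73 - 27.59) * 100 = 11.74 / 24.14 * 100 = 48.6%

48.6


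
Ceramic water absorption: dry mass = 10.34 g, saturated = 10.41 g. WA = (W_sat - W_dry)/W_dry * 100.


WA = (10.41 - 10.34) / 10.34 * 100 = 0.68%

0.68


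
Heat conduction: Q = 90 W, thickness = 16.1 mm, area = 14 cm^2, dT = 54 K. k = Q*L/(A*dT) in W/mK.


k = 90*16.1/1000/(14/10000*54) = 19.17 W/mK

19.17


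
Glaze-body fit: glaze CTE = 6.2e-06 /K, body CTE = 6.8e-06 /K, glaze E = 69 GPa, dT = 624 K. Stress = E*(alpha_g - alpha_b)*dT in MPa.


Stress = 69*1000*(6.2e-06 - 6.8e-06)*624 = -25.8 MPa

-25.8


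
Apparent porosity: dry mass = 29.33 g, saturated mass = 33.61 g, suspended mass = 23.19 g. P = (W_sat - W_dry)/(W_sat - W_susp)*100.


P = (33.61 - 29.33) / (33.61 - 23.19) * 100 = 4.28 / 10.42 * 100 = 41.1%

41.1


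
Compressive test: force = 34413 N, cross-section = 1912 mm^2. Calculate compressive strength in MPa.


CS = 34413 / 1912 = 18.0 MPa

18.0


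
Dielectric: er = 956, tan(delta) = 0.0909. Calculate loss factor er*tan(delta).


Loss = 956 * 0.0909 = 86.9

86.9


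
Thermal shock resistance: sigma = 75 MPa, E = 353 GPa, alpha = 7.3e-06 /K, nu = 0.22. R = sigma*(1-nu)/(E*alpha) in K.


R = 75*(1-0.22)/(353*1000*7.3e-06) = 23 K

23


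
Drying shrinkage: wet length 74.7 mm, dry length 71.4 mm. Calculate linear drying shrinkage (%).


DS = (74.7 - 71.4) / 74.7 * 100 = 4.42%

4.42


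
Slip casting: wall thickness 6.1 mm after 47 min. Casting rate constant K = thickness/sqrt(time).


K = 6.1 / sqrt(47) = 6.1 / 6.8557 = 0.89 mm/min^0.5

0.89


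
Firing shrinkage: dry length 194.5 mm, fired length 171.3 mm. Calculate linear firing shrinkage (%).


FS = (194.5 - 171.3) / 194.5 * 100 = 11.93%

11.93


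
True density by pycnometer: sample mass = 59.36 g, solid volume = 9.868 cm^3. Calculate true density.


TD = 59.36 / 9.868 = 6.015 g/cm^3

6.015


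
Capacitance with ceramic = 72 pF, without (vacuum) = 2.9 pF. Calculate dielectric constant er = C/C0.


er = 72 / 2.9 = 24.83

24.83


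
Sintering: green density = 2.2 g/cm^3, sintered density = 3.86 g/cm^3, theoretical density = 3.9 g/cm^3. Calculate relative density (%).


Relative = 3.86 / 3.9 * 100 = 99.0%

99.0


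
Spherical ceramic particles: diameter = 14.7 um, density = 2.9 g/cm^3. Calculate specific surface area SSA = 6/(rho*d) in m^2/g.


SSA = 6 / (2.9 * 14.7) = 0.141 m^2/g

0.141


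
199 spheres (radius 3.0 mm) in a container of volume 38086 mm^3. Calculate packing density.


V_sphere = 4/3*pi*3.0^3 = 113.0973 mm^3
Total V = 199*113.0973 = 22506.3627 mm^3
PD = 22506.3627 / 38086 = 0.591

0.591


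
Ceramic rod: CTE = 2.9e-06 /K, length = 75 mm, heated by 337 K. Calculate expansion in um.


dL = 2.9e-06 * 75 * 337 * 1000 = 73.298 um

73.298


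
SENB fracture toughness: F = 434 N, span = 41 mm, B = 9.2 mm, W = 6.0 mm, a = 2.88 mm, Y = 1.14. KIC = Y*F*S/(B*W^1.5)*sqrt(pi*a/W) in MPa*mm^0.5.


KIC = 1.14*434*41/(9.2*6.0^1.5)*sqrt(pi*2.88/6.0) = 184.23

184.23


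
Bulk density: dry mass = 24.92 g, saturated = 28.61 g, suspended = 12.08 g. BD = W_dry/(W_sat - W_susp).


BD = 24.92 / (28.61 - 12.08) = 24.92 / 16.53 = 1.508 g/cm^3

1.508


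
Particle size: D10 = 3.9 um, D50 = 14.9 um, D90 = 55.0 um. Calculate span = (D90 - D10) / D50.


Span = (55.0 - 3.9) / 14.9 = 51.1 / 14.9 = 3.43

3.43


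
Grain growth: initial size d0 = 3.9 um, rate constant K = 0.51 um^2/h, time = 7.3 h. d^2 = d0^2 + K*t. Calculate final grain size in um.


d^2 = 3.9^2 + 0.51*7.3 = 18.933
d = sqrt(18.933) = 4.35 um

4.35


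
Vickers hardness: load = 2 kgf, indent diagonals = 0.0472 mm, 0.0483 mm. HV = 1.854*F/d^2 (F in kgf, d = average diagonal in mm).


d_avg = (0.0472+0.0483)/2 = 0.04775 mm
HV = 1.854*2/0.04775^2 = 1626

1626


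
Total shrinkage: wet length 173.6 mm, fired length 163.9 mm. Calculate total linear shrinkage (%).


TS = (173.6 - 163.9) / 173.6 * 100 = 5.59%

5.59


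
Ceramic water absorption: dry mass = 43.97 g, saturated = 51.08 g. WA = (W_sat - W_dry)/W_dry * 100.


WA = (51.08 - 43.97) / 43.97 * 100 = 16.17%

16.17


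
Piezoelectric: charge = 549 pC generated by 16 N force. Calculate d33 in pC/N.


d33 = 549 / 16 = 34.3 pC/N

34.3


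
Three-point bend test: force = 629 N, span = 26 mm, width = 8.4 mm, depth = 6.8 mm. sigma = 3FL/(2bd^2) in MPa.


sigma = 3*629*26/(2*8.4*6.8^2) = 63.2 MPa

63.2


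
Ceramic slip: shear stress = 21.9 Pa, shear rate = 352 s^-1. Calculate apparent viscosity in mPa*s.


eta = tau/gamma * 1000 = 21.9/352 * 1000 = 62.2 mPa*s

62.2


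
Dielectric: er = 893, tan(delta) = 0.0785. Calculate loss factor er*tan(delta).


Loss = 893 * 0.0785 = 70.101

70.101


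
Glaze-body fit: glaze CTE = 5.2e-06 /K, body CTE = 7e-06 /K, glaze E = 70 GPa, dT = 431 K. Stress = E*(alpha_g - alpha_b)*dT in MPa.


Stress = 70*1000*(5.2e-06 - 7e-06)*431 = -54.3 MPa

-54.3


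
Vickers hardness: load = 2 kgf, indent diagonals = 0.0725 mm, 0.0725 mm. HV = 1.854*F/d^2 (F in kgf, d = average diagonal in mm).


d_avg = (0.0725+0.0725)/2 = 0.0725 mm
HV = 1.854*2/0.0725^2 = 705

705


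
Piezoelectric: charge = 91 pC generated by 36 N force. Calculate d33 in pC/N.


d33 = 91 / 36 = 2.5 pC/N

2.5


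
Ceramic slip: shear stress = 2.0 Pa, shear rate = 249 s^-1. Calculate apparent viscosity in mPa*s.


eta = tau/gamma * 1000 = 2.0/249 * 1000 = 8.0 mPa*s

8.0


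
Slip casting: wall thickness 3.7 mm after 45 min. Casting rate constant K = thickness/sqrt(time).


K = 3.7 / sqrt(45) = 3.7 / 6.7082 = 0.552 mm/min^0.5

0.552


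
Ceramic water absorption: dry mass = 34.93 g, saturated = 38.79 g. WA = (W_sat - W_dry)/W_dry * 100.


WA = (38.79 - 34.93) / 34.93 * 100 = 11.05%

11.05


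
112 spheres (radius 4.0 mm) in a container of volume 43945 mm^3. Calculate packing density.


V_sphere = 4/3*pi*4.0^3 = 268.0826 mm^3
Total V = 112*268.0826 = 30025.2512 mm^3
PD = 30025.2512 / 43945 = 0.683

0.683


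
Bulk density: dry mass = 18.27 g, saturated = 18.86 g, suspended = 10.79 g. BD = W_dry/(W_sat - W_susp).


BD = 18.27 / (18.86 - 10.79) = 18.27 / 8.07 = 2.264 g/cm^3

2.264


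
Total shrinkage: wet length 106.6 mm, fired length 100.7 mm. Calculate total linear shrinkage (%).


TS = (106.6 - 100.7) / 106.6 * 100 = 5.53%

5.53


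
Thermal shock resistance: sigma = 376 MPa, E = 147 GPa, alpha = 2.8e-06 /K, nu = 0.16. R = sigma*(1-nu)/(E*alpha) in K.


R = 376*(1-0.16)/(147*1000*2.8e-06) = 767 K

767


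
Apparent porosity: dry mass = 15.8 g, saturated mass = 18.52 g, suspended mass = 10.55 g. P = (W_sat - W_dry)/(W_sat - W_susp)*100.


P = (18.52 - 15.8) / (18.52 - 10.55) * 100 = 2.72 / 7.97 * 100 = 34.1%

34.1


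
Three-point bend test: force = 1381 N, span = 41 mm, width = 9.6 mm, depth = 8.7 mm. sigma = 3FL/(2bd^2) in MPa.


sigma = 3*1381*41/(2*9.6*8.7^2) = 116.9 MPa

116.9


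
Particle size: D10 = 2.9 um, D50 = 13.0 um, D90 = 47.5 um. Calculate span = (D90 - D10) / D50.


Span = (47.5 - 2.9) / 13.0 = 44.6 / 13.0 = 3.431

3.431


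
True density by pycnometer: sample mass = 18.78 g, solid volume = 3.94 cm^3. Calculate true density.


TD = 18.78 / 3.94 = 4.766 g/cm^3

4.766


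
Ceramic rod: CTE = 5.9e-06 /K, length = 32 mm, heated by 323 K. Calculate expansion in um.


dL = 5.9e-06 * 32 * 323 * 1000 = 60.982 um

60.982


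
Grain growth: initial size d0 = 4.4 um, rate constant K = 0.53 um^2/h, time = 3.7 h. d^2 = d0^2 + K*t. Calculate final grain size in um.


d^2 = 4.4^2 + 0.53*3.7 = 21.321
d = sqrt(21.321) = 4.62 um

4.62


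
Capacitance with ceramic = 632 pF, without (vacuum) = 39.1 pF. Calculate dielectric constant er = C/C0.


er = 632 / 39.1 = 16.16

16.16


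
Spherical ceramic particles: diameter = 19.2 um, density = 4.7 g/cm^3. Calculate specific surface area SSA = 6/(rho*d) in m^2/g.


SSA = 6 / (4.7 * 19.2) = 0.066 m^2/g

0.066


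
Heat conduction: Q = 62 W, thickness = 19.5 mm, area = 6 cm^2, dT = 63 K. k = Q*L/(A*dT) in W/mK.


k = 62*19.5/1000/(6/10000*63) = 31.98 W/mK

31.98


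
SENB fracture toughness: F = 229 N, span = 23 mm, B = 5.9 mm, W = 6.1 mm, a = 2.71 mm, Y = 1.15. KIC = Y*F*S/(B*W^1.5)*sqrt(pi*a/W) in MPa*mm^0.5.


KIC = 1.15*229*23/(5.9*6.1^1.5)*sqrt(pi*2.71/6.1) = 80.5

80.5


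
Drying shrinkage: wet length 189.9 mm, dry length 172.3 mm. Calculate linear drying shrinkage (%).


DS = (189.9 - 172.3) / 189.9 * 100 = 9.27%

9.27


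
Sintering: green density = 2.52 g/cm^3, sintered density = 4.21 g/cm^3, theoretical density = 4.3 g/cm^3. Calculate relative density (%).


Relative = 4.21 / 4.3 * 100 = 97.9%

97.9


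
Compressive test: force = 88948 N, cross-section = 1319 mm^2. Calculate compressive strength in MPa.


CS = 88948 / 1319 = 67.4 MPa

67.4


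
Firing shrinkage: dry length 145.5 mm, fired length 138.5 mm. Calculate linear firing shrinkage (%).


FS = (145.5 - 138.5) / 145.5 * 100 = 4.81%

4.81


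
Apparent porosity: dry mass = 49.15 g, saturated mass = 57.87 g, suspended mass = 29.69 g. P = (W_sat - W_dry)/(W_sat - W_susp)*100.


P = (57.87 - 49.15) / (57.87 - 29.69) * 100 = 8.72 / 28.18 * 100 = 30.9%

30.9


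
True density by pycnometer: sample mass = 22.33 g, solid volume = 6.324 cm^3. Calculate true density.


TD = 22.33 / 6.324 = 3.531 g/cm^3

3.531


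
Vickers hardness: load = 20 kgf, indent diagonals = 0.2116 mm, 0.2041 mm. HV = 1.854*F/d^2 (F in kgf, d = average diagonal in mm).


d_avg = (0.2116+0.2041)/2 = 0.20785 mm
HV = 1.854*20/0.20785^2 = 858

858


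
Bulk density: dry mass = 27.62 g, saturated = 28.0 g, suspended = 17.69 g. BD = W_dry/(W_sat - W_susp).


BD = 27.62 / (28.0 - 17.69) = 27.62 / 10.31 = 2.679 g/cm^3

2.679


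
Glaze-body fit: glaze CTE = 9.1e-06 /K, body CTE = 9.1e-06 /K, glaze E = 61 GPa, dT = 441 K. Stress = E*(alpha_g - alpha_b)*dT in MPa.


Stress = 61*1000*(9.1e-06 - 9.1e-06)*441 = 0.0 MPa

0.0


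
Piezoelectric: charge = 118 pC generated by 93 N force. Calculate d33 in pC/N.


d33 = 118 / 93 = 1.3 pC/N

1.3


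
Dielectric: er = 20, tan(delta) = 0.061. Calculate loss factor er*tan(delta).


Loss = 20 * 0.061 = 1.22

1.22


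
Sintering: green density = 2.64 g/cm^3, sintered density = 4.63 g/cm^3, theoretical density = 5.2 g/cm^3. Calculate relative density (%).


Relative = 4.63 / 5.2 * 100 = 89.0%

89.0


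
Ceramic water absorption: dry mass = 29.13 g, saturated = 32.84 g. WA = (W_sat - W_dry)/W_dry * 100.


WA = (32.84 - 29.13) / 29.13 * 100 = 12.74%

12.74


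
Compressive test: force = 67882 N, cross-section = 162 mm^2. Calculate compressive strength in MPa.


CS = 67882 / 162 = 419.0 MPa

419.0


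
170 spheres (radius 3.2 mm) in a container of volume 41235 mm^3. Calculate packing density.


V_sphere = 4/3*pi*3.2^3 = 137.2583 mm^3
Total V = 170*137.2583 = 23333.911 mm^3
PD = 23333.911 / 41235 = 0.566

0.566


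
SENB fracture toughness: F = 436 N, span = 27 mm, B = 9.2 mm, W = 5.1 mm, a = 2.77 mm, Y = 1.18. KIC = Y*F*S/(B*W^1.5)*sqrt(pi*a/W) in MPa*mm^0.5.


KIC = 1.18*436*27/(9.2*5.1^1.5)*sqrt(pi*2.77/5.1) = 171.25

171.25


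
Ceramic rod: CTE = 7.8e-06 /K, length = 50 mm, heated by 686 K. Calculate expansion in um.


dL = 7.8e-06 * 50 * 686 * 1000 = 267.54 um

267.54


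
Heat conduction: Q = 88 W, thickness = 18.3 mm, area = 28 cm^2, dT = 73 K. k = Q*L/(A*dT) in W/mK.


k = 88*18.3/1000/(28/10000*73) = 7.88 W/mK

7.88


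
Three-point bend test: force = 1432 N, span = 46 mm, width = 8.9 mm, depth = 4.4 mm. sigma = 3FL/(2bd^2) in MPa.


sigma = 3*1432*46/(2*8.9*4.4^2) = 573.5 MPa

573.5


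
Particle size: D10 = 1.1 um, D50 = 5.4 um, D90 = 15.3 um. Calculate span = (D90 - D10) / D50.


Span = (15.3 - 1.1) / 5.4 = 14.2 / 5.4 = 2.63

2.63


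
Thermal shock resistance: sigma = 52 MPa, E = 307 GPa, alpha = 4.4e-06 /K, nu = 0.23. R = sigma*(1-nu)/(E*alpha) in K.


R = 52*(1-0.23)/(307*1000*4.4e-06) = 30 K

30


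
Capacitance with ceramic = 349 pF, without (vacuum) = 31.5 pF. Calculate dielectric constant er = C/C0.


er = 349 / 31.5 = 11.08

11.08


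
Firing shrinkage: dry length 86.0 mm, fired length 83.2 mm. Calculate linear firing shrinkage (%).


FS = (86.0 - 83.2) / 86.0 * 100 = 3.26%

3.26


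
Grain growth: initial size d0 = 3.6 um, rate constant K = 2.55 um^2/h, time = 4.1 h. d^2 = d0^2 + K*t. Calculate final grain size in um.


d^2 = 3.6^2 + 2.55*4.1 = 23.415
d = sqrt(23.415) = 4.84 um

4.84


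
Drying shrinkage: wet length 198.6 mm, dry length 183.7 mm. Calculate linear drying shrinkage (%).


DS = (198.6 - 183.7) / 198.6 * 100 = 7.5%

7.5


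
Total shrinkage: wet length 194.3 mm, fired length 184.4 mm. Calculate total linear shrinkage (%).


TS = (194.3 - 184.4) / 194.3 * 100 = 5.1%

5.1


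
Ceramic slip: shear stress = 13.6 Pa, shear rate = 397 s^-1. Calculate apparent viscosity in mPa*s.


eta = tau/gamma * 1000 = 13.6/397 * 1000 = 34.3 mPa*s

34.3


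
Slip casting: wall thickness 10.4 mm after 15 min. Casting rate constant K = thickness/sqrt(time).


K = 10.4 / sqrt(15) = 10.4 / 3.873 = 2.685 mm/min^0.5

2.685


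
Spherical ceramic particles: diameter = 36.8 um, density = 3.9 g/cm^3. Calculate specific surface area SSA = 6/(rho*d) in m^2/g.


SSA = 6 / (3.9 * 36.8) = 0.042 m^2/g

0.042


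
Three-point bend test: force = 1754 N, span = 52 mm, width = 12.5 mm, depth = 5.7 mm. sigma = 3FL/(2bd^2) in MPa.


sigma = 3*1754*52/(2*12.5*5.7^2) = 336.9 MPa

336.9


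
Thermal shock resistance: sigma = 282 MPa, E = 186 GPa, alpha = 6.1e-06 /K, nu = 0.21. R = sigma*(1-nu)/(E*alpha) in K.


R = 282*(1-0.21)/(186*1000*6.1e-06) = 196 K

196


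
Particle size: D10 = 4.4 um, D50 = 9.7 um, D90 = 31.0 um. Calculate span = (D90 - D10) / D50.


Span = (31.0 - 4.4) / 9.7 = 26.6 / 9.7 = 2.742

2.742


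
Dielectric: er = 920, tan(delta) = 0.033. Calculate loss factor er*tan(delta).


Loss = 920 * 0.033 = 30.36

30.36


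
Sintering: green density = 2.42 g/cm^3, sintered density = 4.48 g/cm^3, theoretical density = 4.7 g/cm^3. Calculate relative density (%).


Relative = 4.48 / 4.7 * 100 = 95.3%

95.3


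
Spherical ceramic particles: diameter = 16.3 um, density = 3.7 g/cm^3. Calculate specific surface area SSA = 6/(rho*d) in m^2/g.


SSA = 6 / (3.7 * 16.3) = 0.099 m^2/g

0.099


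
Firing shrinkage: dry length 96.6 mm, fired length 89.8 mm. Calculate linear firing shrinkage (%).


FS = (96.6 - 89.8) / 96.6 * 100 = 7.04%

7.04


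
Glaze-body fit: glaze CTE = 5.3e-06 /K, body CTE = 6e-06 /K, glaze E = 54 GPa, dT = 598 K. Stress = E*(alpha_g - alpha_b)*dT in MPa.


Stress = 54*1000*(5.3e-06 - 6e-06)*598 = -22.6 MPa

-22.6


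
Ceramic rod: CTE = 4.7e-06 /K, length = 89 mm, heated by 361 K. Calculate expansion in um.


dL = 4.7e-06 * 89 * 361 * 1000 = 151.006 um

151.006


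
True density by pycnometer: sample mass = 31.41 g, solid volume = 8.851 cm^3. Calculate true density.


TD = 31.41 / 8.851 = 3.549 g/cm^3

3.549


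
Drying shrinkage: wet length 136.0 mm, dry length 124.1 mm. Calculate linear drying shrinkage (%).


DS = (136.0 - 124.1) / 136.0 * 100 = 8.75%

8.75


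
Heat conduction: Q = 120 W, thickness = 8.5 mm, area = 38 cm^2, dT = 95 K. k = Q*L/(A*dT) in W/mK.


k = 120*8.5/1000/(38/10000*95) = 2.83 W/mK

2.83


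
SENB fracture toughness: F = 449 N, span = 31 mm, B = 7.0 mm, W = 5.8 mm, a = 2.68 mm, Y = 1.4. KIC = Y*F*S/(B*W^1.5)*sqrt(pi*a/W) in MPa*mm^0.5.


KIC = 1.4*449*31/(7.0*5.8^1.5)*sqrt(pi*2.68/5.8) = 240.12

240.12


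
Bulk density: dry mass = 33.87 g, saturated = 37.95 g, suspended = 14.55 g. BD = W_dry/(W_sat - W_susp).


BD = 33.87 / (37.95 - 14.55) = 33.87 / 23.4 = 1.447 g/cm^3

1.447


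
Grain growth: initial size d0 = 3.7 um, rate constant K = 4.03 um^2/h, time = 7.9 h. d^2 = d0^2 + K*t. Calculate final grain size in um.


d^2 = 3.7^2 + 4.03*7.9 = 45.527
d = sqrt(45.527) = 6.75 um

6.75


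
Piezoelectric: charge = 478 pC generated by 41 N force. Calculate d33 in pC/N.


d33 = 478 / 41 = 11.7 pC/N

11.7


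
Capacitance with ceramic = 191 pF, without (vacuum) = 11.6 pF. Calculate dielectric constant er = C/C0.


er = 191 / 11.6 = 16.47

16.47


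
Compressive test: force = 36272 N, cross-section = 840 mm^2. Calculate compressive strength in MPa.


CS = 36272 / 840 = 43.2 MPa

43.2


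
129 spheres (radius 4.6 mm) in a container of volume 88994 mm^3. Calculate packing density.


V_sphere = 4/3*pi*4.6^3 = 407.7201 mm^3
Total V = 129*407.7201 = 52595.8929 mm^3
PD = 52595.8929 / 88994 = 0.591

0.591


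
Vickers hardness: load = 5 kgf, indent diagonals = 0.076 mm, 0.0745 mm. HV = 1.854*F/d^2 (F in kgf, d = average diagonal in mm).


d_avg = (0.076+0.0745)/2 = 0.07525 mm
HV = 1.854*5/0.07525^2 = 1637

1637


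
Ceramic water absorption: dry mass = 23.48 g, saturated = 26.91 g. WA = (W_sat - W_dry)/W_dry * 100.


WA = (26.91 - 23.48) / 23.48 * 100 = 14.61%

14.61


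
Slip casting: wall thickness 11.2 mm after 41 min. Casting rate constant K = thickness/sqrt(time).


K = 11.2 / sqrt(41) = 11.2 / 6.4031 = 1.749 mm/min^0.5

1.749


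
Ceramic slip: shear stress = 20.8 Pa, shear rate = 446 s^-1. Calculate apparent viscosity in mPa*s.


eta = tau/gamma * 1000 = 20.8/446 * 1000 = 46.6 mPa*s

46.6


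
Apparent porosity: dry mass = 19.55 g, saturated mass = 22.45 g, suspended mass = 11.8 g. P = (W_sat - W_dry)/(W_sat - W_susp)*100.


P = (22.45 - 19.55) / (22.45 - 11.8) * 100 = 2.9 / 10.65 * 100 = 27.2%

27.2


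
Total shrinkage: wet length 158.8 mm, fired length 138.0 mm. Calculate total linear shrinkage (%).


TS = (158.8 - 138.0) / 158.8 * 100 = 13.1%

13.1


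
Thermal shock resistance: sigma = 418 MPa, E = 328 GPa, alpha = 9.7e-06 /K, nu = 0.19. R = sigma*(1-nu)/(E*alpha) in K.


R = 418*(1-0.19)/(328*1000*9.7e-06) = 106 K

106


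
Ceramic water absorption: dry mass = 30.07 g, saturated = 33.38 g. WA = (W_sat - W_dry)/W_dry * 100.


WA = (33.38 - 30.07) / 30.07 * 100 = 11.01%

11.01


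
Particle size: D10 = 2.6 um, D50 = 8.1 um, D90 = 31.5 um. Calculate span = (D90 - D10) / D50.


Span = (31.5 - 2.6) / 8.1 = 28.9 / 8.1 = 3.568

3.568


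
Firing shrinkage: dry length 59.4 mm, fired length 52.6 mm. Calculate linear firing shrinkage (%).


FS = (59.4 - 52.6) / 59.4 * 100 = 11.45%

11.45


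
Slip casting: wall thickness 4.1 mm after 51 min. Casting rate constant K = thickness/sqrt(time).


K = 4.1 / sqrt(51) = 4.1 / 7.1414 = 0.574 mm/min^0.5

0.574


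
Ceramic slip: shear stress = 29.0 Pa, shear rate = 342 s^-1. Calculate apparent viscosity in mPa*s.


eta = tau/gamma * 1000 = 29.0/342 * 1000 = 84.8 mPa*s

84.8


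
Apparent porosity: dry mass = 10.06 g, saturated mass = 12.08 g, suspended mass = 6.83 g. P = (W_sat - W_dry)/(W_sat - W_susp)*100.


P = (12.08 - 10.06) / (12.08 - 6.83) * 100 = 2.02 / 5.25 * 100 = 38.5%

38.5


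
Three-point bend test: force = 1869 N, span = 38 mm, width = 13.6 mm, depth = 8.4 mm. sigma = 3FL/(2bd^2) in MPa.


sigma = 3*1869*38/(2*13.6*8.4^2) = 111.0 MPa

111.0


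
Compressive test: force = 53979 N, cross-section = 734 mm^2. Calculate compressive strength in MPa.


CS = 53979 / 734 = 73.5 MPa

73.5


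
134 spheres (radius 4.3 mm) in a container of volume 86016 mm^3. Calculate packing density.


V_sphere = 4/3*pi*4.3^3 = 333.0381 mm^3
Total V = 134*333.0381 = 44627.1054 mm^3
PD = 44627.1054 / 86016 = 0.519

0.519


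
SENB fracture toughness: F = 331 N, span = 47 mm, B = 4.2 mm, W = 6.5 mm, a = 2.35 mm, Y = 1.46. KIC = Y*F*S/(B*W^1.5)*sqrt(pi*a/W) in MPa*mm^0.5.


KIC = 1.46*331*47/(4.2*6.5^1.5)*sqrt(pi*2.35/6.5) = 347.79

347.79


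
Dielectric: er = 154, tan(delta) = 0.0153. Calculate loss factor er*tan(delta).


Loss = 154 * 0.0153 = 2.356

2.356


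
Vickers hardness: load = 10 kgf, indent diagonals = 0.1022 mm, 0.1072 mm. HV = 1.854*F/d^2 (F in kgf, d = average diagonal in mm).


d_avg = (0.1022+0.1072)/2 = 0.1047 mm
HV = 1.854*10/0.1047^2 = 1691

1691


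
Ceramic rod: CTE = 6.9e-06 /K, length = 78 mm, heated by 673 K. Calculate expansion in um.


dL = 6.9e-06 * 78 * 673 * 1000 = 362.209 um

362.209


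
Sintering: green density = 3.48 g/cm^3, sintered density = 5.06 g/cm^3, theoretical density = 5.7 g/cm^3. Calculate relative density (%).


Relative = 5.06 / 5.7 * 100 = 88.8%

88.8


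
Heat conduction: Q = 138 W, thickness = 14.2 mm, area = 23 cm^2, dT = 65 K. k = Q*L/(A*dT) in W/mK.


k = 138*14.2/1000/(23/10000*65) = 13.11 W/mK

13.11


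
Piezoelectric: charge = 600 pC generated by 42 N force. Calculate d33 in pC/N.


d33 = 600 / 42 = 14.3 pC/N

14.3


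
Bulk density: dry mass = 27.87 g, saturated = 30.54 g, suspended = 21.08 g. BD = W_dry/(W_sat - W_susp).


BD = 27.87 / (30.54 - 21.08) = 27.87 / 9.46 = 2.946 g/cm^3

2.946


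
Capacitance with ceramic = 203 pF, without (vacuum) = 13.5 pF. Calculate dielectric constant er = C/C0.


er = 203 / 13.5 = 15.04

15.04


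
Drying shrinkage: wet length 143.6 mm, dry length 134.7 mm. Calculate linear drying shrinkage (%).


DS = (143.6 - 134.7) / 143.6 * 100 = 6.2%

6.2


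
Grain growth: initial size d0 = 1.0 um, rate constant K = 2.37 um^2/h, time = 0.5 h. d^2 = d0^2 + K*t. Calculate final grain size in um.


d^2 = 1.0^2 + 2.37*0.5 = 2.185
d = sqrt(2.185) = 1.48 um

1.48


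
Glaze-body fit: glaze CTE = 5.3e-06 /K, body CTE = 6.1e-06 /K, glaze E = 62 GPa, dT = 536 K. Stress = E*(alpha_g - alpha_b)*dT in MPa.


Stress = 62*1000*(5.3e-06 - 6.1e-06)*536 = -26.6 MPa

-26.6


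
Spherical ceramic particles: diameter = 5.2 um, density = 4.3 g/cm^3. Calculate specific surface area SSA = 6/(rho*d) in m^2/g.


SSA = 6 / (4.3 * 5.2) = 0.268 m^2/g

0.268


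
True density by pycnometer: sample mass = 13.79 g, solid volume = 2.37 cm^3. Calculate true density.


TD = 13.79 / 2.37 = 5.819 g/cm^3

5.819


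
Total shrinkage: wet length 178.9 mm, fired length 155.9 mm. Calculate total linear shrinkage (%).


TS = (178.9 - 155.9) / 178.9 * 100 = 12.86%

12.86


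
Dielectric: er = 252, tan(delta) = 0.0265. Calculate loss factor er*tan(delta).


Loss = 252 * 0.0265 = 6.678

6.678


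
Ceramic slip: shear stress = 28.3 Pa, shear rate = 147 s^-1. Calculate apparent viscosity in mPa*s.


eta = tau/gamma * 1000 = 28.3/147 * 1000 = 192.5 mPa*s

192.5


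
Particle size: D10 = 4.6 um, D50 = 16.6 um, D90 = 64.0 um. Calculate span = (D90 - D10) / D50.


Span = (64.0 - 4.6) / 16.6 = 59.4 / 16.6 = 3.578

3.578


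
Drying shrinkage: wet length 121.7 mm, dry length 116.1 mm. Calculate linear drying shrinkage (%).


DS = (121.7 - 116.1) / 121.7 * 100 = 4.6%

4.6


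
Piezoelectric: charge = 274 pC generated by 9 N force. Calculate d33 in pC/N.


d33 = 274 / 9 = 30.4 pC/N

30.4


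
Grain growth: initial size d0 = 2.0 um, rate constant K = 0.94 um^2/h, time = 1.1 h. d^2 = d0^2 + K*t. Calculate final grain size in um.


d^2 = 2.0^2 + 0.94*1.1 = 5.034
d = sqrt(5.034) = 2.24 um

2.24


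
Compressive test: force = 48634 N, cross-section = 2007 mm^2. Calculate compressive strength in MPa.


CS = 48634 / 2007 = 24.2 MPa

24.2


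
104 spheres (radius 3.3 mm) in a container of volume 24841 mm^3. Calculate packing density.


V_sphere = 4/3*pi*3.3^3 = 150.5326 mm^3
Total V = 104*150.5326 = 15655.3904 mm^3
PD = 15655.3904 / 24841 = 0.63

0.63


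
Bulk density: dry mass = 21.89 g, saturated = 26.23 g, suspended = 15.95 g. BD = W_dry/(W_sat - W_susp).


BD = 21.89 / (26.23 - 15.95) = 21.89 / 10.28 = 2.129 g/cm^3

2.129


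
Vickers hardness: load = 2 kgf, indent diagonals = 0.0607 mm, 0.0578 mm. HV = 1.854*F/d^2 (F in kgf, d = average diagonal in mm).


d_avg = (0.0607+0.0578)/2 = 0.05925 mm
HV = 1.854*2/0.05925^2 = 1056

1056


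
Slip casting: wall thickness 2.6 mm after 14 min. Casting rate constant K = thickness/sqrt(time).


K = 2.6 / sqrt(14) = 2.6 / 3.7417 = 0.695 mm/min^0.5

0.695


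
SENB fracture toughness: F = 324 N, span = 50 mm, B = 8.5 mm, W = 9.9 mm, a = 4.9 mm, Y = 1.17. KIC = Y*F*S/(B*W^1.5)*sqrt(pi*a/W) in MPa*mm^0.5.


KIC = 1.17*324*50/(8.5*9.9^1.5)*sqrt(pi*4.9/9.9) = 89.27

89.27


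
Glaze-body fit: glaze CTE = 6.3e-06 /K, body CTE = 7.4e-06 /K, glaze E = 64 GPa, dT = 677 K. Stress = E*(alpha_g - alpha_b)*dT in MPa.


Stress = 64*1000*(6.3e-06 - 7.4e-06)*677 = -47.7 MPa

-47.7


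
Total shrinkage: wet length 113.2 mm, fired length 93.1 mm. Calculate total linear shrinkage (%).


TS = (113.2 - 93.1) / 113.2 * 100 = 17.76%

17.76


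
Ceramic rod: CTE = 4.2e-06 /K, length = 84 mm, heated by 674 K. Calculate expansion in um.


dL = 4.2e-06 * 84 * 674 * 1000 = 237.787 um

237.787


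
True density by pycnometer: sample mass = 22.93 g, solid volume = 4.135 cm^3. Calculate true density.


TD = 22.93 / 4.135 = 5.545 g/cm^3

5.545


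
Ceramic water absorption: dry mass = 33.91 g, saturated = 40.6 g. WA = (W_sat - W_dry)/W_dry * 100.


WA = (40.6 - 33.91) / 33.91 * 100 = 19.73%

19.73


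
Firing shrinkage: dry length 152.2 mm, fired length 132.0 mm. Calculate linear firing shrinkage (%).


FS = (152.2 - 132.0) / 152.2 * 100 = 13.27%

13.27


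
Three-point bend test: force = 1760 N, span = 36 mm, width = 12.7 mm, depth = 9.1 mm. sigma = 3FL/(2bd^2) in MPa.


sigma = 3*1760*36/(2*12.7*9.1^2) = 90.4 MPa

90.4


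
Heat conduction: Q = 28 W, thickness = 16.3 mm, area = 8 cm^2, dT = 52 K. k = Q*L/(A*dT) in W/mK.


k = 28*16.3/1000/(8/10000*52) = 10.97 W/mK

10.97


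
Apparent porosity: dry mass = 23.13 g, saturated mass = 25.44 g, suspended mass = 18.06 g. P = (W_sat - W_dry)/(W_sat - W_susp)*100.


P = (25.44 - 23.13) / (25.44 - 18.06) * 100 = 2.31 / 7.38 * 100 = 31.3%

31.3


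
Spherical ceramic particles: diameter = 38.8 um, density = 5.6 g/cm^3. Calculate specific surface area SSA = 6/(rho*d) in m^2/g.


SSA = 6 / (5.6 * 38.8) = 0.028 m^2/g

0.028
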